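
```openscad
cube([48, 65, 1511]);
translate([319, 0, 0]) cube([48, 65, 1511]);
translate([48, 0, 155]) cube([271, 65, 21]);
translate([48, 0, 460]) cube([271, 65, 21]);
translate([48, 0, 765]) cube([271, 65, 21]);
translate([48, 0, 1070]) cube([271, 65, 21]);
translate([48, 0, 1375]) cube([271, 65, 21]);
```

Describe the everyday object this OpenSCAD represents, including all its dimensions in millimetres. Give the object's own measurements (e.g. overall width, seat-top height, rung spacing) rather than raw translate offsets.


A straight ladder. Two 48×65 mm vertical rails, 1511 mm tall, stand 367 mm apart (outside-to-outside) with their front faces coplanar on the −y side. 5 rungs, each 65 mm deep and 21 mm tall, span between the inner faces of the rails, front faces flush with the rails. The lowest rung's underside is at z = 155 mm and rungs are spaced 305 mm apart (underside to underside).


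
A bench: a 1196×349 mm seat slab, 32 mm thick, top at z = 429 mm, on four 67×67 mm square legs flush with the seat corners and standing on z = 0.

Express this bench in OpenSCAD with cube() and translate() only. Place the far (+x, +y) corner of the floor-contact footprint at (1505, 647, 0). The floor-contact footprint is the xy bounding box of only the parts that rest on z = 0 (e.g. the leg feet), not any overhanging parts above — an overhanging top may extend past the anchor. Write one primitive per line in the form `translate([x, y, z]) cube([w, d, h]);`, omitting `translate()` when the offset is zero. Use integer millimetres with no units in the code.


// leg_h = 429 − 32 = 397
translate([309, 298, 397]) cube([1196, 349, 32]);
translate([309, 298, 0]) cube([67, 67, 397]);
translate([309, 580, 0]) cube([67, 67, 397]);
translate([1438, 298, 0]) cube([67, 67, 397]);
translate([1438, 580, 0]) cube([67, 67, 397]);


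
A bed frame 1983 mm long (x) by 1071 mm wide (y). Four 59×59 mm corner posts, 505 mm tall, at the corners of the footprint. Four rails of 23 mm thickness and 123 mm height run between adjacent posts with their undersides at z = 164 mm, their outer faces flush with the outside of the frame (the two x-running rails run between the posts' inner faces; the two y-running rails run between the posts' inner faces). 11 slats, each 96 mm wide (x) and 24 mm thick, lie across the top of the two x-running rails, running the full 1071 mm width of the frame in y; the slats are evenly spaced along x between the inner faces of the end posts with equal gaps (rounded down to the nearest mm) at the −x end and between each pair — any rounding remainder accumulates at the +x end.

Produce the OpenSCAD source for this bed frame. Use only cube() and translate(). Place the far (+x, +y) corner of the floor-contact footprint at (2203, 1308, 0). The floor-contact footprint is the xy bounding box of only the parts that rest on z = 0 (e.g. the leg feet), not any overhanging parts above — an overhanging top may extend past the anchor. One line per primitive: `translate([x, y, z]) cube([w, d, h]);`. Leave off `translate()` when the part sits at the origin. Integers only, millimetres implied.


translate([220, 237, 0]) cube([59, 59, 505]);
translate([220, 1249, 0]) cube([59, 59, 505]);
translate([2144, 237, 0]) cube([59, 59, 505]);
translate([2144, 1249, 0]) cube([59, 59, 505]);
translate([279, 237, 164]) cube([1865, 23, 123]);
translate([279, 1285, 164]) cube([1865, 23, 123]);
translate([220, 296, 164]) cube([23, 953, 123]);
translate([2180, 296, 164]) cube([23, 953, 123]);
translate([346, 237, 287]) cube([96, 1071, 24]);
translate([509, 237, 287]) cube([96, 1071, 24]);
translate([672, 237, 287]) cube([96, 1071, 24]);
translate([835, 237, 287]) cube([96, 1071, 24]);
translate([998, 237, 287]) cube([96, 1071, 24]);
translate([1161, 237, 287]) cube([96, 1071, 24]);
translate([1324, 237, 287]) cube([96, 1071, 24]);
translate([1487, 237, 287]) cube([96, 1071, 24]);
translate([1650, 237, 287]) cube([96, 1071, 24]);
translate([1813, 237, 287]) cube([96, 1071, 24]);
translate([1976, 237, 287]) cube([96, 1071, 24]);


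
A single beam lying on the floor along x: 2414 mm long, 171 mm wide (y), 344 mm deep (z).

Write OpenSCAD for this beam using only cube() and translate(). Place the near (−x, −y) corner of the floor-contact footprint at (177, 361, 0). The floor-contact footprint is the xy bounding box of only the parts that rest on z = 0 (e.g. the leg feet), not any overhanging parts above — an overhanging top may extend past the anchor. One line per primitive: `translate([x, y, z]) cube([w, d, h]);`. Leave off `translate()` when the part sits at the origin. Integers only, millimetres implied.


translate([177, 361, 0]) cube([2414, 171, 344]);


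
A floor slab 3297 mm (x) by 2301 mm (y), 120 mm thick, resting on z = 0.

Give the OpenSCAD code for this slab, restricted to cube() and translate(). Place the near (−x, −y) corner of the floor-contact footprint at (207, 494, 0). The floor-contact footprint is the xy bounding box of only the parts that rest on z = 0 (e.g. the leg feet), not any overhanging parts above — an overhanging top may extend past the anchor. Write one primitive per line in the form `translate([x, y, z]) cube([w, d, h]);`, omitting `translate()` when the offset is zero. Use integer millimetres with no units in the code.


translate([207, 494, 0]) cube([3297, 2301, 120]);


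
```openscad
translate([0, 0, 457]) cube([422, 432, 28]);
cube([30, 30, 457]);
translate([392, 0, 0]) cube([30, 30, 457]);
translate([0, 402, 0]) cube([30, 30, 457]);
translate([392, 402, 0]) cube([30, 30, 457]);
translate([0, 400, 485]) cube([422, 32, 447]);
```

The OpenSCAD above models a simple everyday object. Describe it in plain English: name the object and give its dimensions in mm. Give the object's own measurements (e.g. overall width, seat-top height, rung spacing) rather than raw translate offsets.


A chair. The seat is a 422×432×28 mm slab with its top at z = 485 mm, on four 30×30 mm corner legs (flush with the seat edges, standing on z = 0). A flat backrest 32 mm thick, 447 mm tall, spans the full seat width and rises from the seat top along its +y edge, rear face flush with the rear of the seat.


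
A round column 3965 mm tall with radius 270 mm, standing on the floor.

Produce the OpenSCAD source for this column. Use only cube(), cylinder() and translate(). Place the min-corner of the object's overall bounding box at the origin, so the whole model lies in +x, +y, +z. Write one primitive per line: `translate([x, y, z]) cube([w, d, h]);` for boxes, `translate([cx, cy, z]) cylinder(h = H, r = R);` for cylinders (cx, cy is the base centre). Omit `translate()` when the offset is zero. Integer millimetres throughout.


translate([270, 270, 0]) cylinder(h = 3965, r = 270);


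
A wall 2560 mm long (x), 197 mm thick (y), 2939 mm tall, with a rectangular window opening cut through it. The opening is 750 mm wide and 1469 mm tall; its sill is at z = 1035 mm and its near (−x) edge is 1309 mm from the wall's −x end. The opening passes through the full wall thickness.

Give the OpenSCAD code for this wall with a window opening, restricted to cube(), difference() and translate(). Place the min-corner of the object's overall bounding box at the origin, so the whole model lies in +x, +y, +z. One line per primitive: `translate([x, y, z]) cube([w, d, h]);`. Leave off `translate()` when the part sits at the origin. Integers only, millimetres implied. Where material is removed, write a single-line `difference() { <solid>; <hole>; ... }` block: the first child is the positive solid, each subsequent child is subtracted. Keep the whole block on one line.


difference() { cube([2560, 197, 2939]); translate([1309, 0, 1035]) cube([750, 197, 1469]); }


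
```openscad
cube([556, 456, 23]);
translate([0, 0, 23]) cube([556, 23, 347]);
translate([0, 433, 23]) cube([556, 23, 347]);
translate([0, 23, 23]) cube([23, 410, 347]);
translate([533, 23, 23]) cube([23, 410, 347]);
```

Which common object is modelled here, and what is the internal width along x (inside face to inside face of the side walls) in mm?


An open box. The internal width is 510 mm.

A 556×456 base slab with four walls standing on it — an open box. The base is 556 mm wide and the walls are 23 mm thick, so the internal width is 556 − 2 × 23 = 510 mm.


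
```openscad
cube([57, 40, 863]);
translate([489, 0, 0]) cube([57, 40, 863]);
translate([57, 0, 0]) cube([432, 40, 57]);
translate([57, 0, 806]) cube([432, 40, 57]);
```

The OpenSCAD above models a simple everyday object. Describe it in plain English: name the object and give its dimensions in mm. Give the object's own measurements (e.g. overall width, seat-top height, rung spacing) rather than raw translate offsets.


A rectangular picture frame lying in the x–z plane (depth along y). The opening is 432 mm wide (x) by 749 mm tall (z), surrounded by a border 57 mm wide on all four sides. The frame is 40 mm deep and is made of two full-height vertical stiles with two horizontal rails fitted between them.


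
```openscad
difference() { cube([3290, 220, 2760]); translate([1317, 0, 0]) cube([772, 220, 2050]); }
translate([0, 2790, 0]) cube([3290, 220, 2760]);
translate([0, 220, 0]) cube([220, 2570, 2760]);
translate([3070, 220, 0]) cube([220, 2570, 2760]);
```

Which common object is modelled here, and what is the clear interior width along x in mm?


A single room. The interior width is 2850 mm.

Four walls enclosing a rectangle with a door in the front wall — a room. Outside width 3290 minus two 220 mm walls gives 2850 mm.


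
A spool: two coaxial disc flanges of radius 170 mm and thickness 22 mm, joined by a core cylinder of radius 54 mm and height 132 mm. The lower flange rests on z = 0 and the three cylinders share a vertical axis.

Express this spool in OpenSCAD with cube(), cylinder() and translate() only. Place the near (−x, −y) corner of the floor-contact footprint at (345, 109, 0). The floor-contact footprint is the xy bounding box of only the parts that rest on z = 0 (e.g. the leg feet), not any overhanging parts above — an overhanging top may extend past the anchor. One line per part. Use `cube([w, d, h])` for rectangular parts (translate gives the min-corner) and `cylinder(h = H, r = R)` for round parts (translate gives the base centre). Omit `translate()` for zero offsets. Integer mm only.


translate([515, 279, 0]) cylinder(h = 22, r = 170);
translate([515, 279, 22]) cylinder(h = 132, r = 54);
translate([515, 279, 154]) cylinder(h = 22, r = 170);


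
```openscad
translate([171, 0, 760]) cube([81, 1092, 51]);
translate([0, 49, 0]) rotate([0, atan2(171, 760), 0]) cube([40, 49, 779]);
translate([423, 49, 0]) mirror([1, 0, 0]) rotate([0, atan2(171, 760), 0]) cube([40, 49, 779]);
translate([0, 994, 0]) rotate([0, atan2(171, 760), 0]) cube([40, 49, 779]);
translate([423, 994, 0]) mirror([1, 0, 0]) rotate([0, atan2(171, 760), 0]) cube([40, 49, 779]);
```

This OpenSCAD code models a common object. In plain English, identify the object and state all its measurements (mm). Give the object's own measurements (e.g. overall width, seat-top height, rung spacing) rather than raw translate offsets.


A sawhorse. A 81×1092×51 mm beam (x, y, z) sits on two A-frame leg pairs. Each pair is two raked legs of 40×49 mm section (49 mm along y) splaying symmetrically in x. Each leg rises 760 mm vertically over 171 mm of horizontal reach and is 779 mm long along its own axis. Every leg's outer bottom edge rests on the floor and its outer top edge meets a bottom edge of the beam — the left legs (tilting toward +x) meet the beam's −x bottom edge, the right legs (their mirror images, tilting toward −x) meet its +x bottom edge — so the leg tops tuck under the beam, the beam's underside is 760 mm above the floor, and the feet are 423 mm apart outside-to-outside with the beam centred between them. The two leg pairs are set in 49 mm from either end of the beam.


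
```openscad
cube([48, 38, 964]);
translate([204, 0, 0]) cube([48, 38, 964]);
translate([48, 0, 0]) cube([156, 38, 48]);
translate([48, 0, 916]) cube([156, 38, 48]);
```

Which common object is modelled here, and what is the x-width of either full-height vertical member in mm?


A picture frame. The border width is 48 mm.

Four thin pieces enclosing a rectangular opening — a picture frame. The two full-height stiles are 964 mm tall; the top rail sits at z = 916 and is 48 mm tall, so the border above the opening is 964 − 916 = 48 mm, matching the stile x-width.


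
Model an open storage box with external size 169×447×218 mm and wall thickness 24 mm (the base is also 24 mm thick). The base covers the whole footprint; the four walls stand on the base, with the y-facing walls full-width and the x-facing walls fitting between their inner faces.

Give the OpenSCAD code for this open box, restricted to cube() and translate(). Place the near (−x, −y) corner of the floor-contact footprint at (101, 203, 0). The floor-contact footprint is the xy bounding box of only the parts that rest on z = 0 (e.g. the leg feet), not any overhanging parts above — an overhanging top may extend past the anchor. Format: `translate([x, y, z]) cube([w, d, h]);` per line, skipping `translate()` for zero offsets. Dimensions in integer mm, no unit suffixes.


translate([101, 203, 0]) cube([169, 447, 24]);
translate([101, 203, 24]) cube([169, 24, 194]);
translate([101, 626, 24]) cube([169, 24, 194]);
translate([101, 227, 24]) cube([24, 399, 194]);
translate([246, 227, 24]) cube([24, 399, 194]);


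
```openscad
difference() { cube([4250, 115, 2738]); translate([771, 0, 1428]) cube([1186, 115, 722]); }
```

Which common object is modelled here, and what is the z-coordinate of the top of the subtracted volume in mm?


A wall with a window opening. The window head height is 2150 mm.

A wall with a rectangular opening subtracted — a window. Sill at z = 1428, opening 722 mm tall, so the head is at 1428 + 722 = 2150 mm.


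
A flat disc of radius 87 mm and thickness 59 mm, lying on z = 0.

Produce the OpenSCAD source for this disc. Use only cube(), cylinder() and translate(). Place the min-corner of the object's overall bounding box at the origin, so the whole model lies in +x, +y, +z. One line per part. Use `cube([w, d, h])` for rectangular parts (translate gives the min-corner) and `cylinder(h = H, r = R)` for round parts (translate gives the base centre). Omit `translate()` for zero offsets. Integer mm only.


translate([87, 87, 0]) cylinder(h = 59, r = 87);


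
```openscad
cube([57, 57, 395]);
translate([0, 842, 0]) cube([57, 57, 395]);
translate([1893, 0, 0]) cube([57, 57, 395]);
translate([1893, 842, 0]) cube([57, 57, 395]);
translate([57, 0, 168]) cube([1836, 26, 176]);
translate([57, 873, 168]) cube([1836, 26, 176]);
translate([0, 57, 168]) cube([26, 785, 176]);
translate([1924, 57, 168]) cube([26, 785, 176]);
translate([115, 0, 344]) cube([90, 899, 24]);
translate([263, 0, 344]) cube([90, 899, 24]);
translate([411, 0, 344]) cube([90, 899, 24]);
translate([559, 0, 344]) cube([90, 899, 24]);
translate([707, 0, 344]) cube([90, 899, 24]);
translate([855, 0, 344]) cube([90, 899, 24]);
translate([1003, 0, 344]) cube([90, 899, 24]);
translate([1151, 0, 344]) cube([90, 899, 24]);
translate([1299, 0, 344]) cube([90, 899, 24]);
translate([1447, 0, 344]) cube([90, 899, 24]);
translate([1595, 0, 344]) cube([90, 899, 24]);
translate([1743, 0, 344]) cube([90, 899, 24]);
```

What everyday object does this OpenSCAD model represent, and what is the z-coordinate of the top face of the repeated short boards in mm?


A bed frame. The slat-top height is 368 mm.

Four posts, four rails, and a row of slats — a bed frame. Slats sit on the rails at z = 168 + 176 = 344; with slat thickness 24, the top is 368 mm.


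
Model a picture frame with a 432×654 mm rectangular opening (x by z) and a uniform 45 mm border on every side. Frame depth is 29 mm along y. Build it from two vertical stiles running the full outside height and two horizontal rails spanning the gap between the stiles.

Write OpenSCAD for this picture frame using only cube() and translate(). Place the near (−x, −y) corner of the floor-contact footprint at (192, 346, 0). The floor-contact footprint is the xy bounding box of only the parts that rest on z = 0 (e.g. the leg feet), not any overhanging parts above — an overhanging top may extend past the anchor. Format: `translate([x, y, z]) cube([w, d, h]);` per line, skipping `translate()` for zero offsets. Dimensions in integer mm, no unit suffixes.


translate([192, 346, 0]) cube([45, 29, 744]);
translate([669, 346, 0]) cube([45, 29, 744]);
translate([237, 346, 0]) cube([432, 29, 45]);
translate([237, 346, 699]) cube([432, 29, 45]);


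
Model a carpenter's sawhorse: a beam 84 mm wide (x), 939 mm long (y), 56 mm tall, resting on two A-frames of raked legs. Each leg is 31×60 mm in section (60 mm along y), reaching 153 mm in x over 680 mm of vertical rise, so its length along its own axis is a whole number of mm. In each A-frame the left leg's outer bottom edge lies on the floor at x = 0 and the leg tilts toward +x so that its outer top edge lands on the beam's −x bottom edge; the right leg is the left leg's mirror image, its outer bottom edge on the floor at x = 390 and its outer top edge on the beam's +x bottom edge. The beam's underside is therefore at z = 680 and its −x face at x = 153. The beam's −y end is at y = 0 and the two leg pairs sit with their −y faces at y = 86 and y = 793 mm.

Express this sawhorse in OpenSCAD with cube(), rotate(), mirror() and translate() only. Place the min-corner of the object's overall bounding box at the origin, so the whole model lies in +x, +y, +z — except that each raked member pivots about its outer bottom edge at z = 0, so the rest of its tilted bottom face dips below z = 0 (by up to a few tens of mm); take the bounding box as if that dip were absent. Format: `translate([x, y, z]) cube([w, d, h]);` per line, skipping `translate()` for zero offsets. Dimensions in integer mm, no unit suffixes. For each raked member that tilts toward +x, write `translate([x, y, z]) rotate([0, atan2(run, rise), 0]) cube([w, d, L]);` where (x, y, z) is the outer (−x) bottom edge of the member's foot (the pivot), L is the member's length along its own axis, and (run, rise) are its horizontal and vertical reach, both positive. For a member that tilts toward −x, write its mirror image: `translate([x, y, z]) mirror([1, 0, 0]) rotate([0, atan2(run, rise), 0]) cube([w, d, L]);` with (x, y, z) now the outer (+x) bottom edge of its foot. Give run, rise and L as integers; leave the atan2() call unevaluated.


// leg length = √(153² + 680²) = 697
// right-leg outer foot x = 2·153 + 84 = 390
// beam min-corner = (153, 0, 680)
translate([153, 0, 680]) cube([84, 939, 56]);
translate([0, 86, 0]) rotate([0, atan2(153, 680), 0]) cube([31, 60, 697]);
translate([390, 86, 0]) mirror([1, 0, 0]) rotate([0, atan2(153, 680), 0]) cube([31, 60, 697]);
translate([0, 793, 0]) rotate([0, atan2(153, 680), 0]) cube([31, 60, 697]);
translate([390, 793, 0]) mirror([1, 0, 0]) rotate([0, atan2(153, 680), 0]) cube([31, 60, 697]);


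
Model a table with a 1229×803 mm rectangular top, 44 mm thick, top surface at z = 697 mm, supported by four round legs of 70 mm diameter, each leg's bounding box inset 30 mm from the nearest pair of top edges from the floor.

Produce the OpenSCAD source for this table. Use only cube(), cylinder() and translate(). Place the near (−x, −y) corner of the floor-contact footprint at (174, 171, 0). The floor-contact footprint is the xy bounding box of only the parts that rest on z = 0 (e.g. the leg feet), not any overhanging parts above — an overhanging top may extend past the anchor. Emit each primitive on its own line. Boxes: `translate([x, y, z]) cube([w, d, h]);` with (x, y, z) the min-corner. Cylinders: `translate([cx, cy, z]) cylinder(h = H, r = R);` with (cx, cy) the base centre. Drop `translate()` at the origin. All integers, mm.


// leg_h = 697 - 44 = 653
translate([144, 141, 653]) cube([1229, 803, 44]);
translate([209, 206, 0]) cylinder(h = 653, r = 35);
translate([1308, 206, 0]) cylinder(h = 653, r = 35);
translate([209, 879, 0]) cylinder(h = 653, r = 35);
translate([1308, 879, 0]) cylinder(h = 653, r = 35);


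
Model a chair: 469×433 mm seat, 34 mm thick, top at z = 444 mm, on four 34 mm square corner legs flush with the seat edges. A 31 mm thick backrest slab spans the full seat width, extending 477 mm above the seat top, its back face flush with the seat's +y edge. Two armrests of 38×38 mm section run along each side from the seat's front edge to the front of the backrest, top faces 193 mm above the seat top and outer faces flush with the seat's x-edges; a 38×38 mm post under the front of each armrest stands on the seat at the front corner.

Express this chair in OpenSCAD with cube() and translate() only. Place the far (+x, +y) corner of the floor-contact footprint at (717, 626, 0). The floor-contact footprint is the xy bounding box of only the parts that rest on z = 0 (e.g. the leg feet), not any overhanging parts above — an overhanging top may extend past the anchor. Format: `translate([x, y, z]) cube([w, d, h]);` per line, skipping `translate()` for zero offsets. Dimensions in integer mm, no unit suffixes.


translate([248, 193, 410]) cube([469, 433, 34]);
translate([248, 193, 0]) cube([34, 34, 410]);
translate([683, 193, 0]) cube([34, 34, 410]);
translate([248, 592, 0]) cube([34, 34, 410]);
translate([683, 592, 0]) cube([34, 34, 410]);
translate([248, 595, 444]) cube([469, 31, 477]);
translate([248, 193, 599]) cube([38, 402, 38]);
translate([679, 193, 599]) cube([38, 402, 38]);
translate([248, 193, 444]) cube([38, 38, 155]);
translate([679, 193, 444]) cube([38, 38, 155]);


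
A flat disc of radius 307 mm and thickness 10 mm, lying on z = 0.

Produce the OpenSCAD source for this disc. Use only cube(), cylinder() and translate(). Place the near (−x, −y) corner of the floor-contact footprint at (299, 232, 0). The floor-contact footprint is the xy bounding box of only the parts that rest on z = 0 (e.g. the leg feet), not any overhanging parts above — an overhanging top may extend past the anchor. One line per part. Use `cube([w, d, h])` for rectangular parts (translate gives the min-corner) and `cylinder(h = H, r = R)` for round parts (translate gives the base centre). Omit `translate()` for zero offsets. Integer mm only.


translate([606, 539, 0]) cylinder(h = 10, r = 307);


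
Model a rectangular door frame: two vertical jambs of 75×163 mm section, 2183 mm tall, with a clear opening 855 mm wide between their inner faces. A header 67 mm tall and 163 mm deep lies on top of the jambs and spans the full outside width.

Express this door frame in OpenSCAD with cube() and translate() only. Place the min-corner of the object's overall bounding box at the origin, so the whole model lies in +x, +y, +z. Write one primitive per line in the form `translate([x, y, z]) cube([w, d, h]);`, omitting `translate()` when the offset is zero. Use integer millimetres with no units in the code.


cube([75, 163, 2183]);
translate([930, 0, 0]) cube([75, 163, 2183]);
translate([0, 0, 2183]) cube([1005, 163, 67]);


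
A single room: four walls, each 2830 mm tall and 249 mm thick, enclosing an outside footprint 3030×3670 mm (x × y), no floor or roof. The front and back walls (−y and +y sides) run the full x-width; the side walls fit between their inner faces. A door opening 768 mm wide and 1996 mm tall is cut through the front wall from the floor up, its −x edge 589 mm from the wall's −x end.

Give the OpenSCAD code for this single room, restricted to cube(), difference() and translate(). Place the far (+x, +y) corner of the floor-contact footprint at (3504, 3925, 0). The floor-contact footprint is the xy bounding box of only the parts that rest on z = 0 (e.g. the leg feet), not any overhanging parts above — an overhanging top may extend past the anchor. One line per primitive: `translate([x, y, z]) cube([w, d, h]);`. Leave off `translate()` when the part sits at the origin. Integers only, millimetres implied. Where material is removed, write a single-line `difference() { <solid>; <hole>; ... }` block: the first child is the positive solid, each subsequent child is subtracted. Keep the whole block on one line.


difference() { translate([474, 255, 0]) cube([3030, 249, 2830]); translate([1063, 255, 0]) cube([768, 249, 1996]); }
translate([474, 3676, 0]) cube([3030, 249, 2830]);
translate([474, 504, 0]) cube([249, 3172, 2830]);
translate([3255, 504, 0]) cube([249, 3172, 2830]);


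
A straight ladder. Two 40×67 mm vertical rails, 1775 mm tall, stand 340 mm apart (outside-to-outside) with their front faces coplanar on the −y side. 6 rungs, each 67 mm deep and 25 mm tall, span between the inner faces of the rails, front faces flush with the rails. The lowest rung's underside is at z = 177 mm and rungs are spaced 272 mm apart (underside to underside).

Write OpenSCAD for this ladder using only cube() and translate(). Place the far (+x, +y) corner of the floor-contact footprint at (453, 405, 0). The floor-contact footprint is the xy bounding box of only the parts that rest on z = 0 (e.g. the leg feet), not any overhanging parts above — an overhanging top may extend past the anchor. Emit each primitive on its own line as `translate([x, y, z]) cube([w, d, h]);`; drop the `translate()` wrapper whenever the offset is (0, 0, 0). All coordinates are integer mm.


// rung span = 340 - 2*40 = 260
// rung[k] z = 177 + k*272
translate([113, 338, 0]) cube([40, 67, 1775]);
translate([413, 338, 0]) cube([40, 67, 1775]);
translate([153, 338, 177]) cube([260, 67, 25]);
translate([153, 338, 449]) cube([260, 67, 25]);
translate([153, 338, 721]) cube([260, 67, 25]);
translate([153, 338, 993]) cube([260, 67, 25]);
translate([153, 338, 1265]) cube([260, 67, 25]);
translate([153, 338, 1537]) cube([260, 67, 25]);


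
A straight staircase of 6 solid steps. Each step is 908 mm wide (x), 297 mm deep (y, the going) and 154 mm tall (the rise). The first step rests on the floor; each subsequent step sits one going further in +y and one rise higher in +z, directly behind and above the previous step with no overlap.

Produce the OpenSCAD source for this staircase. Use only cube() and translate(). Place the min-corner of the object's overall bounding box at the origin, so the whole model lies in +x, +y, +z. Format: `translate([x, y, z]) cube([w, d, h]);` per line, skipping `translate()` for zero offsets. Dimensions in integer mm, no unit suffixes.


cube([908, 297, 154]);
translate([0, 297, 154]) cube([908, 297, 154]);
translate([0, 594, 308]) cube([908, 297, 154]);
translate([0, 891, 462]) cube([908, 297, 154]);
translate([0, 1188, 616]) cube([908, 297, 154]);
translate([0, 1485, 770]) cube([908, 297, 154]);


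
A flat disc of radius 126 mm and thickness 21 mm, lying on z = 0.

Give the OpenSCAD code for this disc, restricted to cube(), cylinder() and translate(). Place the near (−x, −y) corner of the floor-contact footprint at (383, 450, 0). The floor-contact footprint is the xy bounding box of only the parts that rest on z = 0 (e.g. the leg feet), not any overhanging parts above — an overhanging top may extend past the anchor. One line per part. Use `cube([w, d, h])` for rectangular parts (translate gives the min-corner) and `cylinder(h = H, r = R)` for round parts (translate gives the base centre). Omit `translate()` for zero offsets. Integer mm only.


translate([509, 576, 0]) cylinder(h = 21, r = 126);


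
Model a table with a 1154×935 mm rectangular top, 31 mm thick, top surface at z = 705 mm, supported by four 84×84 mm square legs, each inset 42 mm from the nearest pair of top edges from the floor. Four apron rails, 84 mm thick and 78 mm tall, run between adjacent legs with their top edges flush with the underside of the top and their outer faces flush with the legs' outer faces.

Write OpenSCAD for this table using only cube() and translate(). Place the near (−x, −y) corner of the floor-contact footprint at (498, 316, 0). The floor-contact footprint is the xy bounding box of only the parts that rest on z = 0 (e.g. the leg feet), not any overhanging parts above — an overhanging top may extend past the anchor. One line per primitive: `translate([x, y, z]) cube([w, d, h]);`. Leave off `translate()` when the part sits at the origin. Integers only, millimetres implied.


translate([456, 274, 674]) cube([1154, 935, 31]);
translate([498, 316, 0]) cube([84, 84, 674]);
translate([1484, 316, 0]) cube([84, 84, 674]);
translate([498, 1083, 0]) cube([84, 84, 674]);
translate([1484, 1083, 0]) cube([84, 84, 674]);
translate([582, 316, 596]) cube([902, 84, 78]);
translate([582, 1083, 596]) cube([902, 84, 78]);
translate([498, 400, 596]) cube([84, 683, 78]);
translate([1484, 400, 596]) cube([84, 683, 78]);


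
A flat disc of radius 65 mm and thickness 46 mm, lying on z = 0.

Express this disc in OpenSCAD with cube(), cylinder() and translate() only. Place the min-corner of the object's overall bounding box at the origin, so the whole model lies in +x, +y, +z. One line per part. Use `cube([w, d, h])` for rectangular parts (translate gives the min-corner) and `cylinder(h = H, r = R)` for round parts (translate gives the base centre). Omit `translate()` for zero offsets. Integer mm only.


translate([65, 65, 0]) cylinder(h = 46, r = 65);


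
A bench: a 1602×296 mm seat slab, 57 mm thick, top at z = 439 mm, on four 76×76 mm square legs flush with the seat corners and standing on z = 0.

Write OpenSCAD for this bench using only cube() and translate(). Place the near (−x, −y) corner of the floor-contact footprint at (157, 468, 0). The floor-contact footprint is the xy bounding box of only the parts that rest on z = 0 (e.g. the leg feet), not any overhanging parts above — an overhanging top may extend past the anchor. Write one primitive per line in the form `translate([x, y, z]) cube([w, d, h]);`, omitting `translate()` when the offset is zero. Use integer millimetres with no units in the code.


// leg_h = 439 − 57 = 382
translate([157, 468, 382]) cube([1602, 296, 57]);
translate([157, 468, 0]) cube([76, 76, 382]);
translate([157, 688, 0]) cube([76, 76, 382]);
translate([1683, 468, 0]) cube([76, 76, 382]);
translate([1683, 688, 0]) cube([76, 76, 382]);


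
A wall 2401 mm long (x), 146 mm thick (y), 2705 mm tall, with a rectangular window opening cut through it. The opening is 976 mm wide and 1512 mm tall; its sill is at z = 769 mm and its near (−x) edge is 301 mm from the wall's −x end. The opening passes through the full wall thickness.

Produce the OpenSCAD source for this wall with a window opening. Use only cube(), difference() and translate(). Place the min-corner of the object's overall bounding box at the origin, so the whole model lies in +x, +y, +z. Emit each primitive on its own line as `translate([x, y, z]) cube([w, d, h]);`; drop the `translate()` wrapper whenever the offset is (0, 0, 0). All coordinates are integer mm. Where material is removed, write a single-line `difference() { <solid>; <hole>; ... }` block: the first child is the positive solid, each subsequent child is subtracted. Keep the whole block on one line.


difference() { cube([2401, 146, 2705]); translate([301, 0, 769]) cube([976, 146, 1512]); }


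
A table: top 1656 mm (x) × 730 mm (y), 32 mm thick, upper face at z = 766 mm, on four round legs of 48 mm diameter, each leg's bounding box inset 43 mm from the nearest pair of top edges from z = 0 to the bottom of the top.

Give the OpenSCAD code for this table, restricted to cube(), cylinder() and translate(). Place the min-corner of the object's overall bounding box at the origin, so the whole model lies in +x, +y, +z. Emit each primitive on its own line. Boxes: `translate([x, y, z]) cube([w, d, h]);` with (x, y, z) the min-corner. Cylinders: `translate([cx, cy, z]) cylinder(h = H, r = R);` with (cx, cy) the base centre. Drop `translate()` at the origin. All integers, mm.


translate([0, 0, 734]) cube([1656, 730, 32]);
translate([67, 67, 0]) cylinder(h = 734, r = 24);
translate([1589, 67, 0]) cylinder(h = 734, r = 24);
translate([67, 663, 0]) cylinder(h = 734, r = 24);
translate([1589, 663, 0]) cylinder(h = 734, r = 24);


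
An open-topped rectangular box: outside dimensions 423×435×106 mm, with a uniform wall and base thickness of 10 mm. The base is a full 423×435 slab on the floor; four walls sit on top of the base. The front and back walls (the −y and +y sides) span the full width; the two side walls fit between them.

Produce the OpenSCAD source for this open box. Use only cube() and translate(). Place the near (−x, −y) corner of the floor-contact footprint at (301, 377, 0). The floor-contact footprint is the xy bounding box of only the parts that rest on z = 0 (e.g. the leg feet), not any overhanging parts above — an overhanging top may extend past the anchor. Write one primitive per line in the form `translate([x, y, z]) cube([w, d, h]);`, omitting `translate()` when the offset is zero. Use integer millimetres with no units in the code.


translate([301, 377, 0]) cube([423, 435, 10]);
translate([301, 377, 10]) cube([423, 10, 96]);
translate([301, 802, 10]) cube([423, 10, 96]);
translate([301, 387, 10]) cube([10, 415, 96]);
translate([714, 387, 10]) cube([10, 415, 96]);


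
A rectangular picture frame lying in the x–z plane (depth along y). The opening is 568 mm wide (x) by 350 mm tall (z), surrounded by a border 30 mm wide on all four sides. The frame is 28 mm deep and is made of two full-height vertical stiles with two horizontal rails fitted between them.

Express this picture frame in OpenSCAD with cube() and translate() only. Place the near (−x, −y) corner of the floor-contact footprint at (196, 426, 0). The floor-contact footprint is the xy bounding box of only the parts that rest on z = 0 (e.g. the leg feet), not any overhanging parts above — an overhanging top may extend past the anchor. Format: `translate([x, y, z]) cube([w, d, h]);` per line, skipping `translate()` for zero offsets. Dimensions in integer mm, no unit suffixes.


translate([196, 426, 0]) cube([30, 28, 410]);
translate([794, 426, 0]) cube([30, 28, 410]);
translate([226, 426, 0]) cube([568, 28, 30]);
translate([226, 426, 380]) cube([568, 28, 30]);


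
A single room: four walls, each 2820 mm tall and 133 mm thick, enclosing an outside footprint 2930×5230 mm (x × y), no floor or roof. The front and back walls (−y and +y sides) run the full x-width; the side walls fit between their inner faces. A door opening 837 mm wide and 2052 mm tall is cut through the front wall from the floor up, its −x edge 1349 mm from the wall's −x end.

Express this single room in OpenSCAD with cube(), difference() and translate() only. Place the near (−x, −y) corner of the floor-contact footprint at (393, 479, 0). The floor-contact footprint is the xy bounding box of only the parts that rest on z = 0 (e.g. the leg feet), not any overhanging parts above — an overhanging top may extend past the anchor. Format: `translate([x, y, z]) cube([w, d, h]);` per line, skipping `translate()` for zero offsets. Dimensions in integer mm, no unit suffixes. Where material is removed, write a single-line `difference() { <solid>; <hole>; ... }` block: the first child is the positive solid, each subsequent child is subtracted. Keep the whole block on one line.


difference() { translate([393, 479, 0]) cube([2930, 133, 2820]); translate([1742, 479, 0]) cube([837, 133, 2052]); }
translate([393, 5576, 0]) cube([2930, 133, 2820]);
translate([393, 612, 0]) cube([133, 4964, 2820]);
translate([3190, 612, 0]) cube([133, 4964, 2820]);


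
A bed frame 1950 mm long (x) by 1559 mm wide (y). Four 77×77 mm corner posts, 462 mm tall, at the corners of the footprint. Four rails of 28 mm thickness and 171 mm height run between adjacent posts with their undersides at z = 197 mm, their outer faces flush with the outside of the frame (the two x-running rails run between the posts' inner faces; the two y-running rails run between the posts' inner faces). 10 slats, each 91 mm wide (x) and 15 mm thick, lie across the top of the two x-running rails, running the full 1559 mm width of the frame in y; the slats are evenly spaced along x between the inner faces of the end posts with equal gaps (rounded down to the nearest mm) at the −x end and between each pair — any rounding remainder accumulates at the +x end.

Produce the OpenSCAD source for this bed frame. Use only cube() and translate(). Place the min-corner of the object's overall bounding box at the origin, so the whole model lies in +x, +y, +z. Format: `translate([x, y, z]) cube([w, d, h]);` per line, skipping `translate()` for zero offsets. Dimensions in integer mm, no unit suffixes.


cube([77, 77, 462]);
translate([0, 1482, 0]) cube([77, 77, 462]);
translate([1873, 0, 0]) cube([77, 77, 462]);
translate([1873, 1482, 0]) cube([77, 77, 462]);
translate([77, 0, 197]) cube([1796, 28, 171]);
translate([77, 1531, 197]) cube([1796, 28, 171]);
translate([0, 77, 197]) cube([28, 1405, 171]);
translate([1922, 77, 197]) cube([28, 1405, 171]);
translate([157, 0, 368]) cube([91, 1559, 15]);
translate([328, 0, 368]) cube([91, 1559, 15]);
translate([499, 0, 368]) cube([91, 1559, 15]);
translate([670, 0, 368]) cube([91, 1559, 15]);
translate([841, 0, 368]) cube([91, 1559, 15]);
translate([1012, 0, 368]) cube([91, 1559, 15]);
translate([1183, 0, 368]) cube([91, 1559, 15]);
translate([1354, 0, 368]) cube([91, 1559, 15]);
translate([1525, 0, 368]) cube([91, 1559, 15]);
translate([1696, 0, 368]) cube([91, 1559, 15]);


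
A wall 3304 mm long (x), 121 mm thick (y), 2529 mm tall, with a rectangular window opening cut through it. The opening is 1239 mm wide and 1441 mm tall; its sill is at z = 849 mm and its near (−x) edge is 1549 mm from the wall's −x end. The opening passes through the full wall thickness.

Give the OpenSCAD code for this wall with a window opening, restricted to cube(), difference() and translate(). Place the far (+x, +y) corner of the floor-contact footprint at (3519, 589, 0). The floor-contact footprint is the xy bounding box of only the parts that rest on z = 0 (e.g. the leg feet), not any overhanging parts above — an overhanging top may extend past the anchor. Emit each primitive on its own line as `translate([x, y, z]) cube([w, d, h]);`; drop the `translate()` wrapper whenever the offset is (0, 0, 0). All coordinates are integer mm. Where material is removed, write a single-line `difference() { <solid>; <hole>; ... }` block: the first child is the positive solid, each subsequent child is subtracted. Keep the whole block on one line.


difference() { translate([215, 468, 0]) cube([3304, 121, 2529]); translate([1764, 468, 849]) cube([1239, 121, 1441]); }


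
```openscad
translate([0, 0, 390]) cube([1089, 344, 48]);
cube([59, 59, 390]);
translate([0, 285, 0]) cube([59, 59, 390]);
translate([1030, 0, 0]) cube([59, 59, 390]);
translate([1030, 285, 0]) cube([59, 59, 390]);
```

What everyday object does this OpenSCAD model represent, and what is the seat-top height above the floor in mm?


A bench. The seat-top height is 438 mm.

A long slab on four corner posts — a bench. The slab sits at z = 390 with thickness 48, so the top is 390 + 48 = 438 mm.


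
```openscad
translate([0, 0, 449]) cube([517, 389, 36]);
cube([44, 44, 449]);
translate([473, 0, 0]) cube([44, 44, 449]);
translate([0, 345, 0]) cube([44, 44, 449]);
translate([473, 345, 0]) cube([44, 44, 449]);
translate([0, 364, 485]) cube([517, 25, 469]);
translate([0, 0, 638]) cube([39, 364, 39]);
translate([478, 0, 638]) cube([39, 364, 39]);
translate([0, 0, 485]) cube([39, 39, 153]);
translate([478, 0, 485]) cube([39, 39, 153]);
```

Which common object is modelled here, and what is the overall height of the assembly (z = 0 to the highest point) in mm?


A chair. The overall height is 954 mm.

A slab on four corner posts with a tall panel at the back — a chair. The seat slab sits at z = 449 with thickness 36, and the 469 mm backrest starts at the seat top, so the overall height is 449 + 36 + 469 = 954 mm.


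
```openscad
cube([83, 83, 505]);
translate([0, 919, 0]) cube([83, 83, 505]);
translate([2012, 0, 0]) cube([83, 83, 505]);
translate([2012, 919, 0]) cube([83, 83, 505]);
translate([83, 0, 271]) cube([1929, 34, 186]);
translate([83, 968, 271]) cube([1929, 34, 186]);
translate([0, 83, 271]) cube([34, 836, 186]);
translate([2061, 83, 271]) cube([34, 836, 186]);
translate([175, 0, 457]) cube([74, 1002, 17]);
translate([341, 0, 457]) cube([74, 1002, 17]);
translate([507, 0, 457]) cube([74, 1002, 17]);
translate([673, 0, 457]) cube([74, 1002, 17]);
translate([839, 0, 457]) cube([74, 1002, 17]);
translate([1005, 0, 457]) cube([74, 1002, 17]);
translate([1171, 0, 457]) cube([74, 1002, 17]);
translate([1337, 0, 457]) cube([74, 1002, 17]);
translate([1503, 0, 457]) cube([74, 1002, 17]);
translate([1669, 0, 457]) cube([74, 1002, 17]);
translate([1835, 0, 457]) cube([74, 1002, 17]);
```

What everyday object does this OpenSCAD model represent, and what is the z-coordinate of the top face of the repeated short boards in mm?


A bed frame. The slat-top height is 474 mm.

Four posts, four rails, and a row of slats — a bed frame. Slats sit on the rails at z = 271 + 186 = 457; with slat thickness 17, the top is 474 mm.
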